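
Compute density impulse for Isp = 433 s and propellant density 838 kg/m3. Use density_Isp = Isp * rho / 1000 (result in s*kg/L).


rho*Isp = 433 * 838 / 1000 = 363 s*kg/L

363 s*kg/L


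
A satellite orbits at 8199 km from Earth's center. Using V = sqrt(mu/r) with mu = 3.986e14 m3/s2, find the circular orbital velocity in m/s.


V = sqrt(3.986e14 / 8199000) = 6972 m/s

6972 m/s


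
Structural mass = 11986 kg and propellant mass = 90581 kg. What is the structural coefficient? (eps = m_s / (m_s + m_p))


eps = 11986 / (11986 + 90581) = 0.1169

0.1169


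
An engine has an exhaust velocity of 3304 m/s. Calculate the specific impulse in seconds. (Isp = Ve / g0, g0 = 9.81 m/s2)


Isp = Ve / g0 = 3304 / 9.81 = 336.8 s

336.8 s


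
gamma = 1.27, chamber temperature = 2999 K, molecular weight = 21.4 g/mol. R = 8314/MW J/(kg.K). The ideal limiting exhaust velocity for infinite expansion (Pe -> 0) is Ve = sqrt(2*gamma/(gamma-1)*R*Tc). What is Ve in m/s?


R = 8314 / 21.4 = 388.5 J/(kg.K)
Ve = sqrt(2 * 1.27 / (1.27 - 1) * 388.5 * 2999) = 3311 m/s

3311 m/s


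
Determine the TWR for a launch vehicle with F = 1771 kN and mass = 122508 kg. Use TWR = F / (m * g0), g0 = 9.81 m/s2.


TWR = 1771000 / (122508 * 9.81) = 1.47

1.47


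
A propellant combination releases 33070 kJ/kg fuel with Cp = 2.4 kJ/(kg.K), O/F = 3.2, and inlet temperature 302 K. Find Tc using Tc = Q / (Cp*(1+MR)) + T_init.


Tc = 33070 / (2.4 * (1 + 3.2)) + 302 = 3583 K

3583 K


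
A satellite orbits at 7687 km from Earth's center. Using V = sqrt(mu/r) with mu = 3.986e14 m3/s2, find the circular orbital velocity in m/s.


V = sqrt(3.986e14 / 7687000) = 7201 m/s

7201 m/s


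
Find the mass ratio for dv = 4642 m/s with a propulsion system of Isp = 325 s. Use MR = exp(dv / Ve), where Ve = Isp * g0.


Ve = 325 * 9.81 = 3188.25 m/s
MR = exp(4642 / 3188.25) = 4.289

4.289


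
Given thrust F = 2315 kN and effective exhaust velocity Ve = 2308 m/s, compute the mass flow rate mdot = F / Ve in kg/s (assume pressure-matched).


mdot = F / Ve = 2315000 / 2308 = 1003.0 kg/s

1003.0 kg/s


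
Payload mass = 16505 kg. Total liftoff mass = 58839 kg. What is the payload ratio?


PR = 16505 / 58839 = 0.2805

0.2805


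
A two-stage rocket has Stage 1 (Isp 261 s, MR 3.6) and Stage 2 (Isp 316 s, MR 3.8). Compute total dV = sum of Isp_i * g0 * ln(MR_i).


dV1 = 261 * 9.81 * ln(3.6) = 3279.7 m/s
dV2 = 316 * 9.81 * ln(3.8) = 4138.4 m/s
Total dV = 3279.7 + 4138.4 = 7418.1 m/s ~ 7418 m/s

7418 m/s


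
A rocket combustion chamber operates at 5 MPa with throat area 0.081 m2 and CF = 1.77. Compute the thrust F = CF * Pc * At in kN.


F = 1.77 * 5e6 * 0.081 = 716850.0 N = 716.9 kN

716.9 kN


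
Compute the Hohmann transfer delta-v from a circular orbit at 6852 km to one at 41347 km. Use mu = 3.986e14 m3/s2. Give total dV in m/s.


V1 = sqrt(mu/r1) = 7627.11 m/s
dV1 = V1*(sqrt(2*r2/(r1+r2)) - 1) = 2363.18 m/s
V2 = sqrt(mu/r2) = 3104.89 m/s
dV2 = V2*(1 - sqrt(2*r1/(r1+r2))) = 1449.31 m/s
Total dV = 3812 m/s

3812 m/s


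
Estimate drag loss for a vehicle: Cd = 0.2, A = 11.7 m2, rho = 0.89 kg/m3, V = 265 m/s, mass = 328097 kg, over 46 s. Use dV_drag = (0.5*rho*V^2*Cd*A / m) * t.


D = 0.5 * 0.89 * 265^2 * 0.2 * 11.7 = 73125.29 N
a = 73125.29 / 328097 = 0.2229 m/s2
dV = 0.2229 * 46 = 10.3 m/s

10.3 m/s


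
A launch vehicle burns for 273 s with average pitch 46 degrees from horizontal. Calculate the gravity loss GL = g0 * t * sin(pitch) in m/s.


GL = 9.81 * 273 * sin(46 deg) = 1926 m/s

1926 m/s


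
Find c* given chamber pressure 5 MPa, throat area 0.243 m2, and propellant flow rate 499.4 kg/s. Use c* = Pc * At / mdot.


c* = 5e6 * 0.243 / 499.4 = 2433 m/s

2433 m/s


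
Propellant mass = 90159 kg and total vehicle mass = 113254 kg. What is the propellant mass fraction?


PMF = 90159 / 113254 = 0.796

0.796


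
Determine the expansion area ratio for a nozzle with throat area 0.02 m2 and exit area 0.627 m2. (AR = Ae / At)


AR = 0.627 / 0.02 = 31.3

31.3


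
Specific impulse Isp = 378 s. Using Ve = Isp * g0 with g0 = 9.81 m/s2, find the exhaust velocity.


Ve = Isp * g0 = 378 * 9.81 = 3708.2 m/s

3708.2 m/s


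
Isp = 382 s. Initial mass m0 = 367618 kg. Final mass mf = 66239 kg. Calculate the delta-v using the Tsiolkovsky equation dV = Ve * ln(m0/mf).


Ve = 382 * 9.81 = 3747.42 m/s
dV = 3747.42 * ln(367618/66239) = 6422 m/s

6422 m/s


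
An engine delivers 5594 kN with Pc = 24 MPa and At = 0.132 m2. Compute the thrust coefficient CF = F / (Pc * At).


CF = 5594000 / (24e6 * 0.132) = 1.77

1.77


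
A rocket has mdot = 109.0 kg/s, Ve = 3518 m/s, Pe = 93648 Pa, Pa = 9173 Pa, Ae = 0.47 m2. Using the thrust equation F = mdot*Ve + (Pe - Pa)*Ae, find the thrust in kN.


F = 109.0 * 3518 + (93648 - 9173) * 0.47 = 423165.0 N = 423.2 kN

423.2 kN


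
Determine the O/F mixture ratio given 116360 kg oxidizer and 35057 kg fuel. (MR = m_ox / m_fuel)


MR = 116360 / 35057 = 3.32

3.32


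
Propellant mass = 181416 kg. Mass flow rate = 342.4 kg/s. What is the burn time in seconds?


tb = 181416 / 342.4 = 529.8 s

529.8 s


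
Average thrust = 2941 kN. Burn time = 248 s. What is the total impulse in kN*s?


It = 2941 * 248 = 729368 kN*s

729368 kN*s


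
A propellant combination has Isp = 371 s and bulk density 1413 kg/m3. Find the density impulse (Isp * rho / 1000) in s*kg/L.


rho*Isp = 371 * 1413 / 1000 = 524 s*kg/L

524 s*kg/L


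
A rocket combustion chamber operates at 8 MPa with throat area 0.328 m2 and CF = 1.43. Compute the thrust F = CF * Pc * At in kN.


F = 1.43 * 8e6 * 0.328 = 3.7523e+06 N = 3752.3 kN

3752.3 kN


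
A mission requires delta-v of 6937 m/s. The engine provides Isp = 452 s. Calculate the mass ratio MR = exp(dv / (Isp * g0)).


Ve = 452 * 9.81 = 4434.12 m/s
MR = exp(6937 / 4434.12) = 4.78

4.78


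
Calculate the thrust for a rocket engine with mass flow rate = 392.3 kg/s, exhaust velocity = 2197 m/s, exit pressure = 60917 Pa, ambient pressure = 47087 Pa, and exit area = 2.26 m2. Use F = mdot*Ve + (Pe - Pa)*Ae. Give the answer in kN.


F = 392.3 * 2197 + (60917 - 47087) * 2.26 = 893139.0 N = 893.1 kN

893.1 kN


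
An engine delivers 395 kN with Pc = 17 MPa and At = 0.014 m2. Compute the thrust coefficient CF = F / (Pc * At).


CF = 395000 / (17e6 * 0.014) = 1.66

1.66


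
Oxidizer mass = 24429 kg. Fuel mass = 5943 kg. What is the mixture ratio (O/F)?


MR = 24429 / 5943 = 4.11

4.11


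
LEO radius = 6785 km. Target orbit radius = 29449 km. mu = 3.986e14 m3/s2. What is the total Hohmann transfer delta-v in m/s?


V1 = sqrt(mu/r1) = 7664.67 m/s
dV1 = V1*(sqrt(2*r2/(r1+r2)) - 1) = 2107.38 m/s
V2 = sqrt(mu/r2) = 3679.03 m/s
dV2 = V2*(1 - sqrt(2*r1/(r1+r2))) = 1427.57 m/s
Total dV = 3535 m/s

3535 m/s


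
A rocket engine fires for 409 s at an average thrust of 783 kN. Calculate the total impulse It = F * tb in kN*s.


It = 783 * 409 = 320247 kN*s

320247 kN*s


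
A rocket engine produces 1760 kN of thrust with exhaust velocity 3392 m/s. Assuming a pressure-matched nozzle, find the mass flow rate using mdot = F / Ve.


mdot = F / Ve = 1760000 / 3392 = 518.9 kg/s

518.9 kg/s


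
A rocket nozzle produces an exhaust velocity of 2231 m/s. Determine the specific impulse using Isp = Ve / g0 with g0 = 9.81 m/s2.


Isp = Ve / g0 = 2231 / 9.81 = 227.4 s

227.4 s


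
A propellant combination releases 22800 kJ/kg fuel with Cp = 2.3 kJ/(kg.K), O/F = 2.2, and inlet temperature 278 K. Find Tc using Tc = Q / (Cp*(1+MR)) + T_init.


Tc = 22800 / (2.3 * (1 + 2.2)) + 278 = 3376 K

3376 K


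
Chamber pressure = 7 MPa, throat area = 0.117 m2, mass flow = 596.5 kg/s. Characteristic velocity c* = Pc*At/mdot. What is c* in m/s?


c* = 7e6 * 0.117 / 596.5 = 1373 m/s

1373 m/s


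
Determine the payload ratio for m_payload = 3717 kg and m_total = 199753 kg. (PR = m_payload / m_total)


PR = 3717 / 199753 = 0.0186

0.0186


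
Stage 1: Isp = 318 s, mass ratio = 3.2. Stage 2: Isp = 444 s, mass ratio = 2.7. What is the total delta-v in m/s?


dV1 = 318 * 9.81 * ln(3.2) = 3628.5 m/s
dV2 = 444 * 9.81 * ln(2.7) = 4326.2 m/s
Total dV = 3628.5 + 4326.2 = 7954.7 m/s ~ 7955 m/s

7955 m/s


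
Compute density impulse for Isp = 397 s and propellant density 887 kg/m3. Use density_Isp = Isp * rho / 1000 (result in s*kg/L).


rho*Isp = 397 * 887 / 1000 = 352 s*kg/L

352 s*kg/L


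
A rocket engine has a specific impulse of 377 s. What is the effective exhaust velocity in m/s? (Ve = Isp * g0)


Ve = Isp * g0 = 377 * 9.81 = 3698.4 m/s

3698.4 m/s


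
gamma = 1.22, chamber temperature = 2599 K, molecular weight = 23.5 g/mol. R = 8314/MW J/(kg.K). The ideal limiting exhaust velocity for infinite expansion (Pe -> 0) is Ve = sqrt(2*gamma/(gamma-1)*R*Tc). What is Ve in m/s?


R = 8314 / 23.5 = 353.79 J/(kg.K)
Ve = sqrt(2 * 1.22 / (1.22 - 1) * 353.79 * 2599) = 3193 m/s

3193 m/s


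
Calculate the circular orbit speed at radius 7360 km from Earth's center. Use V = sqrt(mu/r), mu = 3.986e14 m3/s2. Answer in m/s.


V = sqrt(3.986e14 / 7360000) = 7359 m/s

7359 m/s


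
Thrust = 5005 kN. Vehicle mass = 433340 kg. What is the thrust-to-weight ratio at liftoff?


TWR = 5005000 / (433340 * 9.81) = 1.18

1.18


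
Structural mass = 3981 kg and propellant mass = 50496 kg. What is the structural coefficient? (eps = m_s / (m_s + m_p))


eps = 3981 / (3981 + 50496) = 0.0731

0.0731


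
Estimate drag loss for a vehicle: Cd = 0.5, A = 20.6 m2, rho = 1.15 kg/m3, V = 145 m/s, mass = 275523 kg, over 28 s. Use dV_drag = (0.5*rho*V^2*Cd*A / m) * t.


D = 0.5 * 1.15 * 145^2 * 0.5 * 20.6 = 124520.56 N
a = 124520.56 / 275523 = 0.4519 m/s2
dV = 0.4519 * 28 = 12.7 m/s

12.7 m/s


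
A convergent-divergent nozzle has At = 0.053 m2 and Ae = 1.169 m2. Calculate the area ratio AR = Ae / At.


AR = 1.169 / 0.053 = 22.1

22.1


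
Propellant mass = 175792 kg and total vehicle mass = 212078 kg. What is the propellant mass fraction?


PMF = 175792 / 212078 = 0.829

0.829


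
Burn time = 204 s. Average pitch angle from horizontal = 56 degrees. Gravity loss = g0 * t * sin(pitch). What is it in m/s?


GL = 9.81 * 204 * sin(56 deg) = 1659 m/s

1659 m/s


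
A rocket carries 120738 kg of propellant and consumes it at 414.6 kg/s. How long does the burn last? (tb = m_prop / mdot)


tb = 120738 / 414.6 = 291.2 s

291.2 s


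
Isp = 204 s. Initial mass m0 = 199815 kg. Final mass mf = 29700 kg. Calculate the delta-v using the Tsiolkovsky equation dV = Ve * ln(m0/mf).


Ve = 204 * 9.81 = 2001.24 m/s
dV = 2001.24 * ln(199815/29700) = 3815 m/s

3815 m/s


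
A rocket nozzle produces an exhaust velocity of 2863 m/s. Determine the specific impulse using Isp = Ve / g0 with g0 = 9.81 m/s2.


Isp = Ve / g0 = 2863 / 9.81 = 291.8 s

291.8 s


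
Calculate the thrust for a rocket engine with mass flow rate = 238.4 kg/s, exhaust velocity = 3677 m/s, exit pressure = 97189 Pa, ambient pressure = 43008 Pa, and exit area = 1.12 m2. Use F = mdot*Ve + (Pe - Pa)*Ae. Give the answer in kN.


F = 238.4 * 3677 + (97189 - 43008) * 1.12 = 937280.0 N = 937.3 kN

937.3 kN


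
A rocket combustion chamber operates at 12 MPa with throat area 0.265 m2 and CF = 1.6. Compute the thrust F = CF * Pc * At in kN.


F = 1.6 * 12e6 * 0.265 = 5.0880e+06 N = 5088.0 kN

5088.0 kN


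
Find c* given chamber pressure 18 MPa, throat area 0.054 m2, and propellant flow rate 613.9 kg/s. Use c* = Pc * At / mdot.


c* = 18e6 * 0.054 / 613.9 = 1583 m/s

1583 m/s


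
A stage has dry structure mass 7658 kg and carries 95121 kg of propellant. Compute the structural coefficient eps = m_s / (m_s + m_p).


eps = 7658 / (7658 + 95121) = 0.0745

0.0745


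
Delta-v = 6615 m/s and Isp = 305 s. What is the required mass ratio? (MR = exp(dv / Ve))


Ve = 305 * 9.81 = 2992.05 m/s
MR = exp(6615 / 2992.05) = 9.124

9.124


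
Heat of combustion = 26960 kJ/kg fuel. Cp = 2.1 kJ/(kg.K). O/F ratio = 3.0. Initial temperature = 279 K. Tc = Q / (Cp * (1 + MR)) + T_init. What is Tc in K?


Tc = 26960 / (2.1 * (1 + 3.0)) + 279 = 3489 K

3489 K


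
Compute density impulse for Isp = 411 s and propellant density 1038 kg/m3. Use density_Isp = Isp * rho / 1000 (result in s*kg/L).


rho*Isp = 411 * 1038 / 1000 = 427 s*kg/L

427 s*kg/L


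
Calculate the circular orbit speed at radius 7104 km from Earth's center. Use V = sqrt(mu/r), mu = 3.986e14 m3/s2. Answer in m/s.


V = sqrt(3.986e14 / 7104000) = 7491 m/s

7491 m/s


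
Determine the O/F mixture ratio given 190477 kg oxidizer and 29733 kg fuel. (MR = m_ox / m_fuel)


MR = 190477 / 29733 = 6.41

6.41


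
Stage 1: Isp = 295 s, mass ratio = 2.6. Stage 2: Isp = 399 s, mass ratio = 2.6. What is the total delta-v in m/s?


dV1 = 295 * 9.81 * ln(2.6) = 2765.2 m/s
dV2 = 399 * 9.81 * ln(2.6) = 3740.1 m/s
Total dV = 2765.2 + 3740.1 = 6505.3 m/s ~ 6505 m/s

6505 m/s


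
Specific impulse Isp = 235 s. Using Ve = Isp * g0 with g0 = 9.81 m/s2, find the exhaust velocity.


Ve = Isp * g0 = 235 * 9.81 = 2305.3 m/s

2305.3 m/s


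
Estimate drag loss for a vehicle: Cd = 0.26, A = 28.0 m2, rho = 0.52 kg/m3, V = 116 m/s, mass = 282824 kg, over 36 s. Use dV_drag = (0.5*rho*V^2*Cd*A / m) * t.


D = 0.5 * 0.52 * 116^2 * 0.26 * 28.0 = 25469.52 N
a = 25469.52 / 282824 = 0.0901 m/s2
dV = 0.0901 * 36 = 3.2 m/s

3.2 m/s


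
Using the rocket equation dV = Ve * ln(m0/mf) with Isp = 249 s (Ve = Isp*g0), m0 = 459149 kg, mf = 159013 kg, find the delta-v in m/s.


Ve = 249 * 9.81 = 2442.69 m/s
dV = 2442.69 * ln(459149/159013) = 2590 m/s

2590 m/s


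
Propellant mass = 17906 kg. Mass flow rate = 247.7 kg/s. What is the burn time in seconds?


tb = 17906 / 247.7 = 72.3 s

72.3 s


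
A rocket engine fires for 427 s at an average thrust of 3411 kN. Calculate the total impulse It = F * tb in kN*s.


It = 3411 * 427 = 1456497 kN*s

1456497 kN*s


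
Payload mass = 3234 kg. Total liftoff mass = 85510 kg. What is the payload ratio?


PR = 3234 / 85510 = 0.0378

0.0378


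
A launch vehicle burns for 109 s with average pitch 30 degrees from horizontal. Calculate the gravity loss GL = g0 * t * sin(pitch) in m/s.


GL = 9.81 * 109 * sin(30 deg) = 535 m/s

535 m/s


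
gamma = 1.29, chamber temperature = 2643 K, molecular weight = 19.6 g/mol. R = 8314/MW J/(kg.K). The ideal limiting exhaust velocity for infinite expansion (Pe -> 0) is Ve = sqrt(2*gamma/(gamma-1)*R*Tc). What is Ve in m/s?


R = 8314 / 19.6 = 424.18 J/(kg.K)
Ve = sqrt(2 * 1.29 / (1.29 - 1) * 424.18 * 2643) = 3158 m/s

3158 m/s


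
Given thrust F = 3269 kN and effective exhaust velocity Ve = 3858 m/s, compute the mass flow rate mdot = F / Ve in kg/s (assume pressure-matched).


mdot = F / Ve = 3269000 / 3858 = 847.3 kg/s

847.3 kg/s


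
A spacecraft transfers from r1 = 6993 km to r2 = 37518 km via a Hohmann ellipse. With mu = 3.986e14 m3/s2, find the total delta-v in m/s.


V1 = sqrt(mu/r1) = 7549.82 m/s
dV1 = V1*(sqrt(2*r2/(r1+r2)) - 1) = 2252.7 m/s
V2 = sqrt(mu/r2) = 3259.48 m/s
dV2 = V2*(1 - sqrt(2*r1/(r1+r2))) = 1432.39 m/s
Total dV = 3685 m/s

3685 m/s


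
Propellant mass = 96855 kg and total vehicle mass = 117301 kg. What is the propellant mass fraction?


PMF = 96855 / 117301 = 0.826

0.826


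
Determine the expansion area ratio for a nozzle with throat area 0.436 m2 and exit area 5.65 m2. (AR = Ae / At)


AR = 5.65 / 0.436 = 13.0

13.0


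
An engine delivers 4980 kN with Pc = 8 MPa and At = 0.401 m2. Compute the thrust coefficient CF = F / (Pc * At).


CF = 4980000 / (8e6 * 0.401) = 1.55

1.55


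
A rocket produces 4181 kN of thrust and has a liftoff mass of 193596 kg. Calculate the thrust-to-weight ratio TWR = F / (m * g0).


TWR = 4181000 / (193596 * 9.81) = 2.2

2.2


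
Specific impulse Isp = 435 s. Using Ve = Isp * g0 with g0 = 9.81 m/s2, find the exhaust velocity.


Ve = Isp * g0 = 435 * 9.81 = 4267.4 m/s

4267.4 m/s


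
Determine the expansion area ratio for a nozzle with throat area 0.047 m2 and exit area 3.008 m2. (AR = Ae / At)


AR = 3.008 / 0.047 = 64.0

64.0


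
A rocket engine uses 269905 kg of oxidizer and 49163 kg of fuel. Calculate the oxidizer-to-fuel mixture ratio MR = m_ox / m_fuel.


MR = 269905 / 49163 = 5.49

5.49


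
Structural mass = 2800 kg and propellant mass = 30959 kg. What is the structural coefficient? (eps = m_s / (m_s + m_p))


eps = 2800 / (2800 + 30959) = 0.0829

0.0829


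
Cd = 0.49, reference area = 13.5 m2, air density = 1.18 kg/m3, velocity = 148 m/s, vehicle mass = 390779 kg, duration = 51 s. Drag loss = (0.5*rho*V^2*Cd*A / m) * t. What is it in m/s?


D = 0.5 * 1.18 * 148^2 * 0.49 * 13.5 = 85488.03 N
a = 85488.03 / 390779 = 0.2188 m/s2
dV = 0.2188 * 51 = 11.2 m/s

11.2 m/s


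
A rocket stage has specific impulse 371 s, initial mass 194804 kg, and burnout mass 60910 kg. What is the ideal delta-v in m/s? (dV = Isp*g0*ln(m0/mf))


Ve = 371 * 9.81 = 3639.51 m/s
dV = 3639.51 * ln(194804/60910) = 4231 m/s

4231 m/s


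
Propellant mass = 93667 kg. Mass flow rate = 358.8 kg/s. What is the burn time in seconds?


tb = 93667 / 358.8 = 261.1 s

261.1 s


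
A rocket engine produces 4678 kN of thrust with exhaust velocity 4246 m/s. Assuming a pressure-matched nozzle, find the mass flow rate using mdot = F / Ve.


mdot = F / Ve = 4678000 / 4246 = 1101.7 kg/s

1101.7 kg/s


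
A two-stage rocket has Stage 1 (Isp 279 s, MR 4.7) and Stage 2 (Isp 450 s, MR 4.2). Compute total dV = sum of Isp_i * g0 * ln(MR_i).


dV1 = 279 * 9.81 * ln(4.7) = 4235.7 m/s
dV2 = 450 * 9.81 * ln(4.2) = 6335.2 m/s
Total dV = 4235.7 + 6335.2 = 10570.9 m/s ~ 10571 m/s

10571 m/s


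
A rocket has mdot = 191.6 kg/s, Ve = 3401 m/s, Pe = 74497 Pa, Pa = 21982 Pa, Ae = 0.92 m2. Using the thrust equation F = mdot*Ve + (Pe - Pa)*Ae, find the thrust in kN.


F = 191.6 * 3401 + (74497 - 21982) * 0.92 = 699945.0 N = 699.9 kN

699.9 kN


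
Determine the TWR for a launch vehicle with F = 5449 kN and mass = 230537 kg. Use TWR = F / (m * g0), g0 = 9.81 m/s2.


TWR = 5449000 / (230537 * 9.81) = 2.41

2.41


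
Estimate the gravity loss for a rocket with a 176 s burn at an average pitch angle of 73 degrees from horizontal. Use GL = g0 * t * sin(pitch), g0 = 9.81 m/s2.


GL = 9.81 * 176 * sin(73 deg) = 1651 m/s

1651 m/s


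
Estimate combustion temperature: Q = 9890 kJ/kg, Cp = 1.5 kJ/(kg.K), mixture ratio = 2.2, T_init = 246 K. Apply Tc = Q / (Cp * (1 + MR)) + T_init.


Tc = 9890 / (1.5 * (1 + 2.2)) + 246 = 2306 K

2306 K


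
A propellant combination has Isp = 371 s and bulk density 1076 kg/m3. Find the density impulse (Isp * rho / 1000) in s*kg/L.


rho*Isp = 371 * 1076 / 1000 = 399 s*kg/L

399 s*kg/L


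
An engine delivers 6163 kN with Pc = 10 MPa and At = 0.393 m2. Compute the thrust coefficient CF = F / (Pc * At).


CF = 6163000 / (10e6 * 0.393) = 1.57

1.57


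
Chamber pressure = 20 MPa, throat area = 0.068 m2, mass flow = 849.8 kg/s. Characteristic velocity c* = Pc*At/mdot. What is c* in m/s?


c* = 20e6 * 0.068 / 849.8 = 1600 m/s

1600 m/s


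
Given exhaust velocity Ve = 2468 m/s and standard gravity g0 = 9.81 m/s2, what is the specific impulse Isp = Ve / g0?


Isp = Ve / g0 = 2468 / 9.81 = 251.6 s

251.6 s


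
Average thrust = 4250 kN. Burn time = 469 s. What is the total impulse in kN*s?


It = 4250 * 469 = 1993250 kN*s

1993250 kN*s


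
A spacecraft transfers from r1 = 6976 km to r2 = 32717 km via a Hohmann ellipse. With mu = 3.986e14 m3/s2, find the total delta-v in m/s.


V1 = sqrt(mu/r1) = 7559.02 m/s
dV1 = V1*(sqrt(2*r2/(r1+r2)) - 1) = 2146.31 m/s
V2 = sqrt(mu/r2) = 3490.45 m/s
dV2 = V2*(1 - sqrt(2*r1/(r1+r2))) = 1421.06 m/s
Total dV = 3567 m/s

3567 m/s


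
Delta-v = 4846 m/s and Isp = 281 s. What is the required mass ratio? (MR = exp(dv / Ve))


Ve = 281 * 9.81 = 2756.61 m/s
MR = exp(4846 / 2756.61) = 5.801

5.801


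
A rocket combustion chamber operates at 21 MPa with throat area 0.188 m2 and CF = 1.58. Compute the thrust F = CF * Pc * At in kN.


F = 1.58 * 21e6 * 0.188 = 6.2378e+06 N = 6237.8 kN

6237.8 kN


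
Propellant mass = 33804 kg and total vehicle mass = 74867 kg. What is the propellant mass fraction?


PMF = 33804 / 74867 = 0.452

0.452


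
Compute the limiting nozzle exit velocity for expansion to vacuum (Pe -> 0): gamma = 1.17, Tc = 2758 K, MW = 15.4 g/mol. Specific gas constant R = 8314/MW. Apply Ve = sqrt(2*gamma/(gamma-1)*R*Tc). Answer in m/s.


R = 8314 / 15.4 = 539.87 J/(kg.K)
Ve = sqrt(2 * 1.17 / (1.17 - 1) * 539.87 * 2758) = 4527 m/s

4527 m/s


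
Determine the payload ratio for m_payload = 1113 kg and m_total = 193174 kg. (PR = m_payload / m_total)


PR = 1113 / 193174 = 0.0058

0.0058


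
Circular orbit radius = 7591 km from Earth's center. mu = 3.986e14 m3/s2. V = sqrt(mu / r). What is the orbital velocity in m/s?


V = sqrt(3.986e14 / 7591000) = 7246 m/s

7246 m/s


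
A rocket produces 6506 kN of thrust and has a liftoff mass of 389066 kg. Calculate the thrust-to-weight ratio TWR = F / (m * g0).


TWR = 6506000 / (389066 * 9.81) = 1.7

1.7


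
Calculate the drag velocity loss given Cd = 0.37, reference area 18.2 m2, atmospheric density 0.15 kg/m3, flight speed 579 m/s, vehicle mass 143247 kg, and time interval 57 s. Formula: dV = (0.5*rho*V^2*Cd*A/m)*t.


D = 0.5 * 0.15 * 579^2 * 0.37 * 18.2 = 169313.47 N
a = 169313.47 / 143247 = 1.182 m/s2
dV = 1.182 * 57 = 67.4 m/s

67.4 m/s


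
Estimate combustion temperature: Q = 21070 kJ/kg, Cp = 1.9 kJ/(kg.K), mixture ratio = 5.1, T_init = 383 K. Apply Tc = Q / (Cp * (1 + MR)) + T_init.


Tc = 21070 / (1.9 * (1 + 5.1)) + 383 = 2201 K

2201 K


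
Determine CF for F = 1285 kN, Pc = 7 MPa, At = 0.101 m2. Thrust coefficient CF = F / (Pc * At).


CF = 1285000 / (7e6 * 0.101) = 1.82

1.82


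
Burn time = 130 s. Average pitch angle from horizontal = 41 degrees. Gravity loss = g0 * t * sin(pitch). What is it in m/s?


GL = 9.81 * 130 * sin(41 deg) = 837 m/s

837 m/s


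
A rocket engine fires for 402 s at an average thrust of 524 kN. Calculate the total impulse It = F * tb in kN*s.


It = 524 * 402 = 210648 kN*s

210648 kN*s


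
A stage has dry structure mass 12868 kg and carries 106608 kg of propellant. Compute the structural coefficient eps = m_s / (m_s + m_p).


eps = 12868 / (12868 + 106608) = 0.1077

0.1077


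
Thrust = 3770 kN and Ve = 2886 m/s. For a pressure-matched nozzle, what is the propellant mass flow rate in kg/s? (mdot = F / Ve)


mdot = F / Ve = 3770000 / 2886 = 1306.3 kg/s

1306.3 kg/s


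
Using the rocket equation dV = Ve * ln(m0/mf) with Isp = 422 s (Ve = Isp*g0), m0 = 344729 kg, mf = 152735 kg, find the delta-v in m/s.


Ve = 422 * 9.81 = 4139.82 m/s
dV = 4139.82 * ln(344729/152735) = 3370 m/s

3370 m/s


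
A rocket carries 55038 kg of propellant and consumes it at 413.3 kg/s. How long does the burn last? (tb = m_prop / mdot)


tb = 55038 / 413.3 = 133.2 s

133.2 s


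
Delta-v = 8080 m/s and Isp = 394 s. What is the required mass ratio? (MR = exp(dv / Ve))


Ve = 394 * 9.81 = 3865.14 m/s
MR = exp(8080 / 3865.14) = 8.089

8.089


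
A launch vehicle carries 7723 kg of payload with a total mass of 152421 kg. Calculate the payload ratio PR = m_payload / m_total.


PR = 7723 / 152421 = 0.0507

0.0507


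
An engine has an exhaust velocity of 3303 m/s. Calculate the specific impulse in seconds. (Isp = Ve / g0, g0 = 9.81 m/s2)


Isp = Ve / g0 = 3303 / 9.81 = 336.7 s

336.7 s


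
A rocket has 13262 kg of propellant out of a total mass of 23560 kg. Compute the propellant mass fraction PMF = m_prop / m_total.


PMF = 13262 / 23560 = 0.563

0.563


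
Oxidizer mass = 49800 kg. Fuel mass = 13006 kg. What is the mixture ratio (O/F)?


MR = 49800 / 13006 = 3.83

3.83


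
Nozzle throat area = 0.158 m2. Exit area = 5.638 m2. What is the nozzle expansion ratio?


AR = 5.638 / 0.158 = 35.7

35.7


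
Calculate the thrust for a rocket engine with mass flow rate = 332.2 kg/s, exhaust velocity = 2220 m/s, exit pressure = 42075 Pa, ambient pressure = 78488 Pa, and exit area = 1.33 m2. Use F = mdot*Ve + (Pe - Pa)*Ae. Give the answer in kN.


F = 332.2 * 2220 + (42075 - 78488) * 1.33 = 689055.0 N = 689.1 kN

689.1 kN


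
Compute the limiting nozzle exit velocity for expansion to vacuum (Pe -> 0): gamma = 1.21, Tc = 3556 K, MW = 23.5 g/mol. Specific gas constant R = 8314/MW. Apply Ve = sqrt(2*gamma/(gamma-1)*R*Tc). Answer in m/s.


R = 8314 / 23.5 = 353.79 J/(kg.K)
Ve = sqrt(2 * 1.21 / (1.21 - 1) * 353.79 * 3556) = 3808 m/s

3808 m/s


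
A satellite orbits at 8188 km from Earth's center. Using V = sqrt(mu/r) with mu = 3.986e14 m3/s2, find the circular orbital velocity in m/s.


V = sqrt(3.986e14 / 8188000) = 6977 m/s

6977 m/s


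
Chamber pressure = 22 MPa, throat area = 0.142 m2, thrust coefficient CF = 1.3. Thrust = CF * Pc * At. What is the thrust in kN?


F = 1.3 * 22e6 * 0.142 = 4.0612e+06 N = 4061.2 kN

4061.2 kN


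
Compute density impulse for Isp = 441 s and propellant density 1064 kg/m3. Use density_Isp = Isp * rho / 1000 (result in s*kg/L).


rho*Isp = 441 * 1064 / 1000 = 469 s*kg/L

469 s*kg/L


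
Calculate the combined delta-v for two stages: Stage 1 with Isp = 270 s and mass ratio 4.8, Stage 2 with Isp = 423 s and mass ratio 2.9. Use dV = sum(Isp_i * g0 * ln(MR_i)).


dV1 = 270 * 9.81 * ln(4.8) = 4154.8 m/s
dV2 = 423 * 9.81 * ln(2.9) = 4418.2 m/s
Total dV = 4154.8 + 4418.2 = 8573.0 m/s ~ 8573 m/s

8573 m/s


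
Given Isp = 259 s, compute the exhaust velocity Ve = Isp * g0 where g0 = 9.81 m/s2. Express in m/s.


Ve = Isp * g0 = 259 * 9.81 = 2540.8 m/s

2540.8 m/s


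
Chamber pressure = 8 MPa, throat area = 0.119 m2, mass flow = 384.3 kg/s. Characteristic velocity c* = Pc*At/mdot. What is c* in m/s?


c* = 8e6 * 0.119 / 384.3 = 2477 m/s

2477 m/s


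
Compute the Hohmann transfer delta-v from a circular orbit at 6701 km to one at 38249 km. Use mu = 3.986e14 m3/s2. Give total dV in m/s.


V1 = sqrt(mu/r1) = 7712.57 m/s
dV1 = V1*(sqrt(2*r2/(r1+r2)) - 1) = 2348.85 m/s
V2 = sqrt(mu/r2) = 3228.19 m/s
dV2 = V2*(1 - sqrt(2*r1/(r1+r2))) = 1465.49 m/s
Total dV = 3814 m/s

3814 m/s


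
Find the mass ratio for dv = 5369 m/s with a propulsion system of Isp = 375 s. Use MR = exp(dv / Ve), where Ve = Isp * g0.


Ve = 375 * 9.81 = 3678.75 m/s
MR = exp(5369 / 3678.75) = 4.304

4.304


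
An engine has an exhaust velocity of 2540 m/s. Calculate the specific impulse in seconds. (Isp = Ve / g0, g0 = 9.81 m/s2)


Isp = Ve / g0 = 2540 / 9.81 = 258.9 s

258.9 s


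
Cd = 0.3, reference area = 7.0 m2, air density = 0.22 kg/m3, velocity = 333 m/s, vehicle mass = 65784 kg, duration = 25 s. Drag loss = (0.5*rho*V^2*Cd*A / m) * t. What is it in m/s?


D = 0.5 * 0.22 * 333^2 * 0.3 * 7.0 = 25615.36 N
a = 25615.36 / 65784 = 0.3894 m/s2
dV = 0.3894 * 25 = 9.7 m/s

9.7 m/s


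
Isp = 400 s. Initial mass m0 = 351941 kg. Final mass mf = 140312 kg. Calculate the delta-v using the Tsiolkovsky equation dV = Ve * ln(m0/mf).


Ve = 400 * 9.81 = 3924.0 m/s
dV = 3924.0 * ln(351941/140312) = 3608 m/s

3608 m/s


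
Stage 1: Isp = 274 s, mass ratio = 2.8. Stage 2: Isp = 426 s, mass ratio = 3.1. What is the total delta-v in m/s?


dV1 = 274 * 9.81 * ln(2.8) = 2767.6 m/s
dV2 = 426 * 9.81 * ln(3.1) = 4728.2 m/s
Total dV = 2767.6 + 4728.2 = 7495.8 m/s ~ 7496 m/s

7496 m/s


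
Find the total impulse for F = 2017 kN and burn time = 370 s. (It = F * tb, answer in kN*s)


It = 2017 * 370 = 746290 kN*s

746290 kN*s


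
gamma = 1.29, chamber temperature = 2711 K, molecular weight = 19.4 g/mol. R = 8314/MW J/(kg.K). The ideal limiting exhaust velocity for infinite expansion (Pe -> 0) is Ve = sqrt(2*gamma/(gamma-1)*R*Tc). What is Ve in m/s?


R = 8314 / 19.4 = 428.56 J/(kg.K)
Ve = sqrt(2 * 1.29 / (1.29 - 1) * 428.56 * 2711) = 3215 m/s

3215 m/s


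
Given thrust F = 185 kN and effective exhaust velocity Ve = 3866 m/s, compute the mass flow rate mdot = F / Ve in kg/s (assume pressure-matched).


mdot = F / Ve = 185000 / 3866 = 47.9 kg/s

47.9 kg/s


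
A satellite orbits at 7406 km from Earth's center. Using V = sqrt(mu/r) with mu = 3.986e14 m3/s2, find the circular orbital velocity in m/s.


V = sqrt(3.986e14 / 7406000) = 7336 m/s

7336 m/s


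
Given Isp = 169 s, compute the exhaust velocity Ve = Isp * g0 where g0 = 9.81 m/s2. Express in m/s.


Ve = Isp * g0 = 169 * 9.81 = 1657.9 m/s

1657.9 m/s


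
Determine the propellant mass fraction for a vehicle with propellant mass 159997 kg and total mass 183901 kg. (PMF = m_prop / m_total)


PMF = 159997 / 183901 = 0.87

0.87


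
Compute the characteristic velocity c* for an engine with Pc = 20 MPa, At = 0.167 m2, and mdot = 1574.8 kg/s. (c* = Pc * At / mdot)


c* = 20e6 * 0.167 / 1574.8 = 2121 m/s

2121 m/s


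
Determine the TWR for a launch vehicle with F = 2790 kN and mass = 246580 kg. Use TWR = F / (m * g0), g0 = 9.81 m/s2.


TWR = 2790000 / (246580 * 9.81) = 1.15

1.15


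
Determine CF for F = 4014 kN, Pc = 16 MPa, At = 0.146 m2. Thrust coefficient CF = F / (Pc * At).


CF = 4014000 / (16e6 * 0.146) = 1.72

1.72


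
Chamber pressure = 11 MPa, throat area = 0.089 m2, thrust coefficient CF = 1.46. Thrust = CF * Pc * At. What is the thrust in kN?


F = 1.46 * 11e6 * 0.089 = 1.4293e+06 N = 1429.3 kN

1429.3 kN


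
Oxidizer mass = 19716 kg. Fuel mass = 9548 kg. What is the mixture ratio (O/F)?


MR = 19716 / 9548 = 2.06

2.06


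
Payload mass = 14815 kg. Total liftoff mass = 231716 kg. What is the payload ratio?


PR = 14815 / 231716 = 0.0639

0.0639


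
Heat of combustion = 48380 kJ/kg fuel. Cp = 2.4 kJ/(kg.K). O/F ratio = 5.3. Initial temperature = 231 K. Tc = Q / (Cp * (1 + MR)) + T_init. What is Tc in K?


Tc = 48380 / (2.4 * (1 + 5.3)) + 231 = 3431 K

3431 K


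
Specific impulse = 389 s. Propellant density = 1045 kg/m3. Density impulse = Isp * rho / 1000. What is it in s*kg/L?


rho*Isp = 389 * 1045 / 1000 = 407 s*kg/L

407 s*kg/L


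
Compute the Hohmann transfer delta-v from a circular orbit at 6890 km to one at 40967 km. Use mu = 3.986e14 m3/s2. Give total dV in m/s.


V1 = sqrt(mu/r1) = 7606.05 m/s
dV1 = V1*(sqrt(2*r2/(r1+r2)) - 1) = 2346.14 m/s
V2 = sqrt(mu/r2) = 3119.26 m/s
dV2 = V2*(1 - sqrt(2*r1/(r1+r2))) = 1445.46 m/s
Total dV = 3792 m/s

3792 m/s


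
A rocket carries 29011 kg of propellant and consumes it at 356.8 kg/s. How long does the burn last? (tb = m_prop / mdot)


tb = 29011 / 356.8 = 81.3 s

81.3 s


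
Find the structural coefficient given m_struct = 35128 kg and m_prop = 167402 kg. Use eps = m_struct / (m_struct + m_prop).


eps = 35128 / (35128 + 167402) = 0.1734

0.1734


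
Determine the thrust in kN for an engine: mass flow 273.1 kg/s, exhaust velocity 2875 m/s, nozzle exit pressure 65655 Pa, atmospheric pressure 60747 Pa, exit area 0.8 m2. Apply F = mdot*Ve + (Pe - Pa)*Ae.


F = 273.1 * 2875 + (65655 - 60747) * 0.8 = 789089.0 N = 789.1 kN

789.1 kN


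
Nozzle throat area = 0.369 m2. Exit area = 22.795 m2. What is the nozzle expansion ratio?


AR = 22.795 / 0.369 = 61.8

61.8


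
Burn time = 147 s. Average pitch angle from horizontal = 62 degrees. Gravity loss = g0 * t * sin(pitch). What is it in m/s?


GL = 9.81 * 147 * sin(62 deg) = 1273 m/s

1273 m/s


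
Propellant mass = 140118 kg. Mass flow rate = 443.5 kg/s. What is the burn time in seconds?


tb = 140118 / 443.5 = 315.9 s

315.9 s


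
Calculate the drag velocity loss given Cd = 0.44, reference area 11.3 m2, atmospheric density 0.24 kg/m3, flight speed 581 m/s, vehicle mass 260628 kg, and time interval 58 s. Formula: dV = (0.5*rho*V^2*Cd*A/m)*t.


D = 0.5 * 0.24 * 581^2 * 0.44 * 11.3 = 201402.4 N
a = 201402.4 / 260628 = 0.7728 m/s2
dV = 0.7728 * 58 = 44.8 m/s

44.8 m/s


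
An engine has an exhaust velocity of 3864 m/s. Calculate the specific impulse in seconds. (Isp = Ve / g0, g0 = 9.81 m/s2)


Isp = Ve / g0 = 3864 / 9.81 = 393.9 s

393.9 s


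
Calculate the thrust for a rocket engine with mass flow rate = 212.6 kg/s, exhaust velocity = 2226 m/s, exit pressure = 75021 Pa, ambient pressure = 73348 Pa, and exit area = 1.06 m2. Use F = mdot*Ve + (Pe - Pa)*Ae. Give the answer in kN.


F = 212.6 * 2226 + (75021 - 73348) * 1.06 = 475021.0 N = 475.0 kN

475.0 kN


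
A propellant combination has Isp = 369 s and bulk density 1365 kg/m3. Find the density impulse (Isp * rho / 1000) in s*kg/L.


rho*Isp = 369 * 1365 / 1000 = 504 s*kg/L

504 s*kg/L


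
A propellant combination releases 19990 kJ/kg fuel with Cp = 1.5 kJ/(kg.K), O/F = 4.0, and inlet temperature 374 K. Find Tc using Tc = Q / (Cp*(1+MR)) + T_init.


Tc = 19990 / (1.5 * (1 + 4.0)) + 374 = 3039 K

3039 K


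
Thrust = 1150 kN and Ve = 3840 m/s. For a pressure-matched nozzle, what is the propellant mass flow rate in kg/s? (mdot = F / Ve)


mdot = F / Ve = 1150000 / 3840 = 299.5 kg/s

299.5 kg/s


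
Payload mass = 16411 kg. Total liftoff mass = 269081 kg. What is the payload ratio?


PR = 16411 / 269081 = 0.061

0.061


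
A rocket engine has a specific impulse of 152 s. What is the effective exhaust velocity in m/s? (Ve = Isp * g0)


Ve = Isp * g0 = 152 * 9.81 = 1491.1 m/s

1491.1 m/s


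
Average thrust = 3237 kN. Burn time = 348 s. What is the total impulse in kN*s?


It = 3237 * 348 = 1126476 kN*s

1126476 kN*s


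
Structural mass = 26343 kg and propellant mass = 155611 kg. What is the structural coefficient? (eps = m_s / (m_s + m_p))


eps = 26343 / (26343 + 155611) = 0.1448

0.1448


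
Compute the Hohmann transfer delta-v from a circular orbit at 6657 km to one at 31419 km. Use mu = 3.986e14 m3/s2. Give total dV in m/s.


V1 = sqrt(mu/r1) = 7738.01 m/s
dV1 = V1*(sqrt(2*r2/(r1+r2)) - 1) = 2202.64 m/s
V2 = sqrt(mu/r2) = 3561.82 m/s
dV2 = V2*(1 - sqrt(2*r1/(r1+r2))) = 1455.62 m/s
Total dV = 3658 m/s

3658 m/s


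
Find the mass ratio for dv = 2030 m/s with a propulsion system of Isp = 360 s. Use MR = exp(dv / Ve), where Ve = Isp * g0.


Ve = 360 * 9.81 = 3531.6 m/s
MR = exp(2030 / 3531.6) = 1.777

1.777


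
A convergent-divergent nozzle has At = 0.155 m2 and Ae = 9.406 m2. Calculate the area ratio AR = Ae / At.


AR = 9.406 / 0.155 = 60.7

60.7


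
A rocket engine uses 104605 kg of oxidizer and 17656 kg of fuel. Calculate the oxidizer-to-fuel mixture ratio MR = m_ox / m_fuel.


MR = 104605 / 17656 = 5.92

5.92


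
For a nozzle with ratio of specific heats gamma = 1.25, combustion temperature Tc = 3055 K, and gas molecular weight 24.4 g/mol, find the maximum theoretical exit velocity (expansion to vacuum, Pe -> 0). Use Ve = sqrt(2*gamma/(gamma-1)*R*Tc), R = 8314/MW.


R = 8314 / 24.4 = 340.74 J/(kg.K)
Ve = sqrt(2 * 1.25 / (1.25 - 1) * 340.74 * 3055) = 3226 m/s

3226 m/s


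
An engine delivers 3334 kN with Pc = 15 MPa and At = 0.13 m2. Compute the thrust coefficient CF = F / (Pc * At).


CF = 3334000 / (15e6 * 0.13) = 1.71

1.71


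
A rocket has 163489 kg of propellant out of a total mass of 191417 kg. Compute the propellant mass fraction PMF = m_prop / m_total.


PMF = 163489 / 191417 = 0.854

0.854


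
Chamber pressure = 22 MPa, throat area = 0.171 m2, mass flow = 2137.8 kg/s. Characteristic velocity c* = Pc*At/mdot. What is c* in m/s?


c* = 22e6 * 0.171 / 2137.8 = 1760 m/s

1760 m/s


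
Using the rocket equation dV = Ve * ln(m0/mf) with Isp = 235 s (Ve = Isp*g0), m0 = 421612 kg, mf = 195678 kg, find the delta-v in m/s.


Ve = 235 * 9.81 = 2305.35 m/s
dV = 2305.35 * ln(421612/195678) = 1770 m/s

1770 m/s


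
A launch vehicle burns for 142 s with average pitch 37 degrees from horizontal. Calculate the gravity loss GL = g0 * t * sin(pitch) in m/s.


GL = 9.81 * 142 * sin(37 deg) = 838 m/s

838 m/s


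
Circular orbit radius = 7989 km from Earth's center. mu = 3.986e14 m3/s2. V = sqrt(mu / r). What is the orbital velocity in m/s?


V = sqrt(3.986e14 / 7989000) = 7064 m/s

7064 m/s


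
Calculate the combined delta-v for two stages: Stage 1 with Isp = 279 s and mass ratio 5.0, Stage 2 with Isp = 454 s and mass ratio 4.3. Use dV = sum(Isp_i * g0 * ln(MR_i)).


dV1 = 279 * 9.81 * ln(5.0) = 4405.0 m/s
dV2 = 454 * 9.81 * ln(4.3) = 6496.3 m/s
Total dV = 4405.0 + 6496.3 = 10901.3 m/s ~ 10901 m/s

10901 m/s


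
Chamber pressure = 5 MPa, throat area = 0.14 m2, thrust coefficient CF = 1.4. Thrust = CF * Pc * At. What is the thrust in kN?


F = 1.4 * 5e6 * 0.14 = 980000.0 N = 980.0 kN

980.0 kN


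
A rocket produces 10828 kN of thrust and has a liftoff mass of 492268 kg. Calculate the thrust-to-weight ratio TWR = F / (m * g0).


TWR = 10828000 / (492268 * 9.81) = 2.24

2.24


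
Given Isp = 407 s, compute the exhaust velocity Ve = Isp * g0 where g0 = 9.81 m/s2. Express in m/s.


Ve = Isp * g0 = 407 * 9.81 = 3992.7 m/s

3992.7 m/s


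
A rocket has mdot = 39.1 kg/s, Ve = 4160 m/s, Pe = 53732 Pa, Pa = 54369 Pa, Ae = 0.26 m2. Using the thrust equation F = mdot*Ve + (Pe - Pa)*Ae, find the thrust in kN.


F = 39.1 * 4160 + (53732 - 54369) * 0.26 = 162490.0 N = 162.5 kN

162.5 kN


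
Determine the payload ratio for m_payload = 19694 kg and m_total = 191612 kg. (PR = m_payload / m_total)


PR = 19694 / 191612 = 0.1028

0.1028


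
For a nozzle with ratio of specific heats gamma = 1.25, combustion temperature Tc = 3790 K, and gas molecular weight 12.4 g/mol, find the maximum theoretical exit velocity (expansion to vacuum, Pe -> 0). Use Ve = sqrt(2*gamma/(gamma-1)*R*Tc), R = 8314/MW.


R = 8314 / 12.4 = 670.48 J/(kg.K)
Ve = sqrt(2 * 1.25 / (1.25 - 1) * 670.48 * 3790) = 5041 m/s

5041 m/s


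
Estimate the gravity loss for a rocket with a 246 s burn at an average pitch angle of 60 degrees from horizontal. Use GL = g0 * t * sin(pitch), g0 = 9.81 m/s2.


GL = 9.81 * 246 * sin(60 deg) = 2090 m/s

2090 m/s


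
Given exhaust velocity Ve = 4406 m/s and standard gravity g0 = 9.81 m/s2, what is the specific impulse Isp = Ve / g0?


Isp = Ve / g0 = 4406 / 9.81 = 449.1 s

449.1 s


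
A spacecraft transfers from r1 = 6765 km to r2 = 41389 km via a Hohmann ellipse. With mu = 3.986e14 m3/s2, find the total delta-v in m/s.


V1 = sqrt(mu/r1) = 7676.0 m/s
dV1 = V1*(sqrt(2*r2/(r1+r2)) - 1) = 2388.13 m/s
V2 = sqrt(mu/r2) = 3103.32 m/s
dV2 = V2*(1 - sqrt(2*r1/(r1+r2))) = 1458.34 m/s
Total dV = 3846 m/s

3846 m/s


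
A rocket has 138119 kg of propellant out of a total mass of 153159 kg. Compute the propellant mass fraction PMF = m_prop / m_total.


PMF = 138119 / 153159 = 0.902

0.902


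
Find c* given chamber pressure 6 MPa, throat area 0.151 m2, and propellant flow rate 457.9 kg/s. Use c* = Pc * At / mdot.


c* = 6e6 * 0.151 / 457.9 = 1979 m/s

1979 m/s


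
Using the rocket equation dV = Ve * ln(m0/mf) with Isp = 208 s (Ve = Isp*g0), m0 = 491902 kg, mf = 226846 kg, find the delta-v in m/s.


Ve = 208 * 9.81 = 2040.48 m/s
dV = 2040.48 * ln(491902/226846) = 1579 m/s

1579 m/s


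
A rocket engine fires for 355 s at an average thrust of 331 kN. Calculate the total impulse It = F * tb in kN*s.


It = 331 * 355 = 117505 kN*s

117505 kN*s


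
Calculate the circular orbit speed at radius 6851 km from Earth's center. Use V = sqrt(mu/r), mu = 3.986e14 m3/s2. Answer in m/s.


V = sqrt(3.986e14 / 6851000) = 7628 m/s

7628 m/s


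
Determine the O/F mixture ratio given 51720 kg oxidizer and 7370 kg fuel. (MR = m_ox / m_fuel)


MR = 51720 / 7370 = 7.02

7.02
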